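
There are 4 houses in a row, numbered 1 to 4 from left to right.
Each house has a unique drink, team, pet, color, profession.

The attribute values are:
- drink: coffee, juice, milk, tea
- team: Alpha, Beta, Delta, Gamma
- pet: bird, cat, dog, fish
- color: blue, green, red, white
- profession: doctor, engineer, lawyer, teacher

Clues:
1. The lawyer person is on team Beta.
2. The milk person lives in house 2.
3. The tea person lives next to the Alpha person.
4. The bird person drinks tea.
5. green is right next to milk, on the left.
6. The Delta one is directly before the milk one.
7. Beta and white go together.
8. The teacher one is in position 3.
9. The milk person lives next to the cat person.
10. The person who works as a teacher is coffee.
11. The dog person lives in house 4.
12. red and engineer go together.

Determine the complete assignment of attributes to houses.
Solution:

House | Drink | Team | Pet | Color | Profession
-----------------------------------------------
  1   | tea | Delta | bird | green | doctor
  2   | milk | Alpha | fish | red | engineer
  3   | coffee | Gamma | cat | blue | teacher
  4   | juice | Beta | dog | white | lawyer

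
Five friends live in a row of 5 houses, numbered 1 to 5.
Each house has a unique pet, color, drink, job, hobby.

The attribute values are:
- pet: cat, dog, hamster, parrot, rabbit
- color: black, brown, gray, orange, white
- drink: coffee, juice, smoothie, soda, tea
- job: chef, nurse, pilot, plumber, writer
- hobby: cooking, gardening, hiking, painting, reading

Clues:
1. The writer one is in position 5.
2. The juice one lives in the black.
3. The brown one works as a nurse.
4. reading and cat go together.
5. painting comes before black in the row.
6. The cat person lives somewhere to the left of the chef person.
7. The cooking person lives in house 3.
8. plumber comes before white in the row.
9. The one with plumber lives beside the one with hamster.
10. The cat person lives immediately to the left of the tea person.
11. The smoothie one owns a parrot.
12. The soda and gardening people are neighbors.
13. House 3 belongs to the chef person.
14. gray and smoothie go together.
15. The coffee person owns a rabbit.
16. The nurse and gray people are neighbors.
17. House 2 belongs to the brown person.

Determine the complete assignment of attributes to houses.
Solution:

House | Pet | Color | Drink | Job | Hobby
-----------------------------------------
  1   | cat | orange | soda | plumber | reading
  2   | hamster | brown | tea | nurse | gardening
  3   | parrot | gray | smoothie | chef | cooking
  4   | rabbit | white | coffee | pilot | painting
  5   | dog | black | juice | writer | hiking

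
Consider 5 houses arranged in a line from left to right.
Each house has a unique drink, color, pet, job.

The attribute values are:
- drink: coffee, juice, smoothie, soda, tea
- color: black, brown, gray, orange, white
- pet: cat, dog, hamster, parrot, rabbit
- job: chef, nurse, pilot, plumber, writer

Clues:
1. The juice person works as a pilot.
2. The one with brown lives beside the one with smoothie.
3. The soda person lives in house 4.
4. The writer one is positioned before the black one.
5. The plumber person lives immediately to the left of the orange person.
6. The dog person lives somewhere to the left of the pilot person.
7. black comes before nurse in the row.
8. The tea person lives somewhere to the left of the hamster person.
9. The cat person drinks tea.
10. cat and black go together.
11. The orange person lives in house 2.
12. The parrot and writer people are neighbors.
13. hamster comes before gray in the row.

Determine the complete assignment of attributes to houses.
Solution:

House | Drink | Color | Pet | Job
---------------------------------
  1   | coffee | brown | parrot | plumber
  2   | smoothie | orange | dog | writer
  3   | tea | black | cat | chef
  4   | soda | white | hamster | nurse
  5   | juice | gray | rabbit | pilot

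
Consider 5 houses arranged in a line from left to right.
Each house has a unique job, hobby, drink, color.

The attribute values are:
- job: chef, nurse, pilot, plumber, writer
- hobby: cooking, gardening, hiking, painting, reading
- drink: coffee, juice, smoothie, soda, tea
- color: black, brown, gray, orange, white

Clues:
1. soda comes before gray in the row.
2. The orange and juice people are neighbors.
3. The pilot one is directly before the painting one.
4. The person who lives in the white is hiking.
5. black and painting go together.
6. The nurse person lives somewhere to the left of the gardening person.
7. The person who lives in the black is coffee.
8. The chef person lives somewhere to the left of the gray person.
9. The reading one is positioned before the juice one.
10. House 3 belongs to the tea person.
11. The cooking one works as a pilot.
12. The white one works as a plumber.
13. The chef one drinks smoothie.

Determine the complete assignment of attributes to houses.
Solution:

House | Job | Hobby | Drink | Color
-----------------------------------
  1   | pilot | cooking | soda | brown
  2   | nurse | painting | coffee | black
  3   | plumber | hiking | tea | white
  4   | chef | reading | smoothie | orange
  5   | writer | gardening | juice | gray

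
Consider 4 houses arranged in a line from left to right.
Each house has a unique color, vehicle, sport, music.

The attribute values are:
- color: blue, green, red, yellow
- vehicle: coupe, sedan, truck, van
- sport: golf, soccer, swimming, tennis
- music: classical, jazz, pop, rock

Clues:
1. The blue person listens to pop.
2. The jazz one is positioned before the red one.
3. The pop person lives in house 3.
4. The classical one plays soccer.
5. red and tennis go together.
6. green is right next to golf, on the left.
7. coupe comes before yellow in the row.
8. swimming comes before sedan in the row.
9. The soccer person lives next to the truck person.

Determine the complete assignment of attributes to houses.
Solution:

House | Color | Vehicle | Sport | Music
---------------------------------------
  1   | green | coupe | soccer | classical
  2   | yellow | truck | golf | jazz
  3   | blue | van | swimming | pop
  4   | red | sedan | tennis | rock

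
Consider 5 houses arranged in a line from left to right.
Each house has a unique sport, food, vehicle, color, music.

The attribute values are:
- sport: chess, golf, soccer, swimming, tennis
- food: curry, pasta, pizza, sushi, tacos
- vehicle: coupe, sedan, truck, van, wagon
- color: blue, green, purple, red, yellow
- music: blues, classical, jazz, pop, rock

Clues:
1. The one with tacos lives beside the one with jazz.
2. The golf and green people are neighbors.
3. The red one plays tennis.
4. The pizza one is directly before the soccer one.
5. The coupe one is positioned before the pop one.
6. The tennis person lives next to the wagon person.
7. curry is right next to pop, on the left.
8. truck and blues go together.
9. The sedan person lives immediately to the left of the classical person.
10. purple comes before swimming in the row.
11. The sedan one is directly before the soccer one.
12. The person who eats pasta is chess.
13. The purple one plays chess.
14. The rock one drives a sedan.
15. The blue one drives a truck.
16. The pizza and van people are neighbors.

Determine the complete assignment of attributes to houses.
Solution:

House | Sport | Food | Vehicle | Color | Music
----------------------------------------------
  1   | golf | pizza | sedan | yellow | rock
  2   | soccer | tacos | van | green | classical
  3   | tennis | curry | coupe | red | jazz
  4   | chess | pasta | wagon | purple | pop
  5   | swimming | sushi | truck | blue | blues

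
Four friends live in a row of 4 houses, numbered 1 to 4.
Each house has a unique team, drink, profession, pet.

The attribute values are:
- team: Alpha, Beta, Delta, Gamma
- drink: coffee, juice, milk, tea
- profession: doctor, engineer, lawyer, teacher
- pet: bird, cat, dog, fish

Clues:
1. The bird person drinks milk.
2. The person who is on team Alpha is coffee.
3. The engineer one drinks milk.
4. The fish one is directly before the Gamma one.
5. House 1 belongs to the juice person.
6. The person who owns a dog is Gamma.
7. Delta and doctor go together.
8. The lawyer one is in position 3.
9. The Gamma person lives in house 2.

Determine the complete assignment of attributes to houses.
Solution:

House | Team | Drink | Profession | Pet
---------------------------------------
  1   | Delta | juice | doctor | fish
  2   | Gamma | tea | teacher | dog
  3   | Alpha | coffee | lawyer | cat
  4   | Beta | milk | engineer | bird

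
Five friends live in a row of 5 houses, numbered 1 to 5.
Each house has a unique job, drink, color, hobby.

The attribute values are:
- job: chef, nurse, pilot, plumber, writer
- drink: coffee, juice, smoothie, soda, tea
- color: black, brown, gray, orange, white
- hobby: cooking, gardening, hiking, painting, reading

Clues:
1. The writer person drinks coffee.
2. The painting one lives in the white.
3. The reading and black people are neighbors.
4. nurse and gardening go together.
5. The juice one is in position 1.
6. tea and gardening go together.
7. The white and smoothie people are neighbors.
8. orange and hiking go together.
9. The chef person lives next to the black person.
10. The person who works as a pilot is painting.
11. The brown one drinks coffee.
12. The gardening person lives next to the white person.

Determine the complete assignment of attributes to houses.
Solution:

House | Job | Drink | Color | Hobby
-----------------------------------
  1   | chef | juice | gray | reading
  2   | nurse | tea | black | gardening
  3   | pilot | soda | white | painting
  4   | plumber | smoothie | orange | hiking
  5   | writer | coffee | brown | cooking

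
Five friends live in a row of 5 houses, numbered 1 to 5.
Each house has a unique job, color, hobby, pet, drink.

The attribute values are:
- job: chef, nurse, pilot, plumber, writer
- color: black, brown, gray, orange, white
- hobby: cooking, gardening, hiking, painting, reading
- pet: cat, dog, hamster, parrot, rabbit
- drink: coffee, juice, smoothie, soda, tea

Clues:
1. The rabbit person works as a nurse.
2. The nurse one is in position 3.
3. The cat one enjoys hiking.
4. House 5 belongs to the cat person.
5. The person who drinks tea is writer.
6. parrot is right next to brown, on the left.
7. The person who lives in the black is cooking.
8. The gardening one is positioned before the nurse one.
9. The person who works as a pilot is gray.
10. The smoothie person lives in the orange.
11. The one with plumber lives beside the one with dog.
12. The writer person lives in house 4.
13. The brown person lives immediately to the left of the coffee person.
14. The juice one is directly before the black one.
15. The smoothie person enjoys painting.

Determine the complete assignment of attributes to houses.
Solution:

House | Job | Color | Hobby | Pet | Drink
-----------------------------------------
  1   | plumber | orange | painting | parrot | smoothie
  2   | chef | brown | gardening | dog | juice
  3   | nurse | black | cooking | rabbit | coffee
  4   | writer | white | reading | hamster | tea
  5   | pilot | gray | hiking | cat | soda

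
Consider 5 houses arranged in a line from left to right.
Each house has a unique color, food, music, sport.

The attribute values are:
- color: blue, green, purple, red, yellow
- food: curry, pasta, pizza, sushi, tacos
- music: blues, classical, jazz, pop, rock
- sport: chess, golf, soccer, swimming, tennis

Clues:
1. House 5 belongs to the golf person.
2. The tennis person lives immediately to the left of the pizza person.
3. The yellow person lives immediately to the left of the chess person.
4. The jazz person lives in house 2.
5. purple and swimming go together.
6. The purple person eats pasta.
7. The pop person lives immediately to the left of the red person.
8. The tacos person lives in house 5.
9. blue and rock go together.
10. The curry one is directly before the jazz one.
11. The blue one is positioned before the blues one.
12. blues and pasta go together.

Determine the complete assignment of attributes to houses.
Solution:

House | Color | Food | Music | Sport
------------------------------------
  1   | yellow | curry | pop | tennis
  2   | red | pizza | jazz | chess
  3   | blue | sushi | rock | soccer
  4   | purple | pasta | blues | swimming
  5   | green | tacos | classical | golf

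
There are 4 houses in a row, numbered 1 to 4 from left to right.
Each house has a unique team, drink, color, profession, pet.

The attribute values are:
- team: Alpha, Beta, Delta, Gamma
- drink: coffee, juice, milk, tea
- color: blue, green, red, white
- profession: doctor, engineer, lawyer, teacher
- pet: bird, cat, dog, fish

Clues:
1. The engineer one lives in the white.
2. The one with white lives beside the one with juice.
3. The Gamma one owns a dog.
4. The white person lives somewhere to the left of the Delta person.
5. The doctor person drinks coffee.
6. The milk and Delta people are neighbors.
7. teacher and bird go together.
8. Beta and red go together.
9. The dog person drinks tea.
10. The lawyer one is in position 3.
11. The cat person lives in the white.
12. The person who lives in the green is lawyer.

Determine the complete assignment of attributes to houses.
Solution:

House | Team | Drink | Color | Profession | Pet
-----------------------------------------------
  1   | Alpha | milk | white | engineer | cat
  2   | Delta | juice | blue | teacher | bird
  3   | Gamma | tea | green | lawyer | dog
  4   | Beta | coffee | red | doctor | fish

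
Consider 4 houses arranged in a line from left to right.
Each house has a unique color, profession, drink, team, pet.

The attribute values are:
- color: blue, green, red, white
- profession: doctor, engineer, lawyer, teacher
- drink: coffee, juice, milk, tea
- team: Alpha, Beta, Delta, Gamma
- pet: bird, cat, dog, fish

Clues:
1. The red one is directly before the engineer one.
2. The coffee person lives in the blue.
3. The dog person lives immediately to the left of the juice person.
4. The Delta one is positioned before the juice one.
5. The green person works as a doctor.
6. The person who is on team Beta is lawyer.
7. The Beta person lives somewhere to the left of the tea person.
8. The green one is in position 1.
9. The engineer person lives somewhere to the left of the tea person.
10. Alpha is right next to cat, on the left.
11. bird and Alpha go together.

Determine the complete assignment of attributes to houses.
Solution:

House | Color | Profession | Drink | Team | Pet
-----------------------------------------------
  1   | green | doctor | milk | Delta | dog
  2   | red | lawyer | juice | Beta | fish
  3   | blue | engineer | coffee | Alpha | bird
  4   | white | teacher | tea | Gamma | cat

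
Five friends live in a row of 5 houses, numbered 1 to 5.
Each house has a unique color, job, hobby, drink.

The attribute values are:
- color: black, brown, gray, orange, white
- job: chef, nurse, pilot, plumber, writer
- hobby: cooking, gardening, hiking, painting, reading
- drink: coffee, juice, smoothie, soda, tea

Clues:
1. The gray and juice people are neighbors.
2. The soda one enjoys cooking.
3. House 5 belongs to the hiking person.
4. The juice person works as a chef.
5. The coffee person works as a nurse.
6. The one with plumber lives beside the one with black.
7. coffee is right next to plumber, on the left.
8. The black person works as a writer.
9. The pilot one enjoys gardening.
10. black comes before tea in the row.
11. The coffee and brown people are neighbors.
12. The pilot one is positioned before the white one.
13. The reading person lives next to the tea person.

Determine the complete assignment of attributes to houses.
Solution:

House | Color | Job | Hobby | Drink
-----------------------------------
  1   | orange | nurse | painting | coffee
  2   | brown | plumber | cooking | soda
  3   | black | writer | reading | smoothie
  4   | gray | pilot | gardening | tea
  5   | white | chef | hiking | juice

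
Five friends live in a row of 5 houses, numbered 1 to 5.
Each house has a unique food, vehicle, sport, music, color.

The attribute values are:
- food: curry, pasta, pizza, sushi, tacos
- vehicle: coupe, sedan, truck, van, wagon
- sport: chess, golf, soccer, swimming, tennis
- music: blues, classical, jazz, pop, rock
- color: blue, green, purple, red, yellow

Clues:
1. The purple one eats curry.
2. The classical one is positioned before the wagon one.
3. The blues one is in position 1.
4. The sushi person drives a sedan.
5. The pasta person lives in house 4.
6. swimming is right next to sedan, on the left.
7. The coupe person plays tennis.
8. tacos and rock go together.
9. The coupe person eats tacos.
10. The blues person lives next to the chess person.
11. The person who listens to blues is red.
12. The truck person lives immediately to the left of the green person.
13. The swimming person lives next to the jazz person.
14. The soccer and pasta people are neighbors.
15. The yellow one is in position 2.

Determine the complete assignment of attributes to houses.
Solution:

House | Food | Vehicle | Sport | Music | Color
----------------------------------------------
  1   | pizza | van | swimming | blues | red
  2   | sushi | sedan | chess | jazz | yellow
  3   | curry | truck | soccer | classical | purple
  4   | pasta | wagon | golf | pop | green
  5   | tacos | coupe | tennis | rock | blue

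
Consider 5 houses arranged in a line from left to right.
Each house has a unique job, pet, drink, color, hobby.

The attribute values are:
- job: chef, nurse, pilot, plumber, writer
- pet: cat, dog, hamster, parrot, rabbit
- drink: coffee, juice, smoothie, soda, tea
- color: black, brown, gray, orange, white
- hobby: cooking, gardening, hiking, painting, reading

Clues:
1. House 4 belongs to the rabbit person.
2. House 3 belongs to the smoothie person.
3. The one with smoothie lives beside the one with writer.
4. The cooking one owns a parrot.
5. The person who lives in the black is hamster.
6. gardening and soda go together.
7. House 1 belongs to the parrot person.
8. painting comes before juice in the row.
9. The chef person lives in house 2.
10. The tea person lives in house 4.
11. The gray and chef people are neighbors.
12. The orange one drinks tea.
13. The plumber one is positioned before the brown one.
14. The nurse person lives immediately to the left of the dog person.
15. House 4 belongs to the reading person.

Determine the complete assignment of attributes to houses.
Solution:

House | Job | Pet | Drink | Color | Hobby
-----------------------------------------
  1   | nurse | parrot | coffee | gray | cooking
  2   | chef | dog | soda | white | gardening
  3   | plumber | hamster | smoothie | black | painting
  4   | writer | rabbit | tea | orange | reading
  5   | pilot | cat | juice | brown | hiking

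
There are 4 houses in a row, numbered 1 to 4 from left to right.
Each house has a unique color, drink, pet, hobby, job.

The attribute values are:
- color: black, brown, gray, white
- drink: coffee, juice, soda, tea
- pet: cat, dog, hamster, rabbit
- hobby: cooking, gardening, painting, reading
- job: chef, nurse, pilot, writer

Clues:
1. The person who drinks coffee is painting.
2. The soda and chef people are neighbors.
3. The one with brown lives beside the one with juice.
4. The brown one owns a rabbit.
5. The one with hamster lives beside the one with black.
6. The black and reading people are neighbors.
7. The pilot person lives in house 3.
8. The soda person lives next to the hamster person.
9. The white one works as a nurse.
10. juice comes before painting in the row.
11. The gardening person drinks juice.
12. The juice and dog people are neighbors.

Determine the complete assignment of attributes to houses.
Solution:

House | Color | Drink | Pet | Hobby | Job
-----------------------------------------
  1   | brown | soda | rabbit | cooking | writer
  2   | gray | juice | hamster | gardening | chef
  3   | black | coffee | dog | painting | pilot
  4   | white | tea | cat | reading | nurse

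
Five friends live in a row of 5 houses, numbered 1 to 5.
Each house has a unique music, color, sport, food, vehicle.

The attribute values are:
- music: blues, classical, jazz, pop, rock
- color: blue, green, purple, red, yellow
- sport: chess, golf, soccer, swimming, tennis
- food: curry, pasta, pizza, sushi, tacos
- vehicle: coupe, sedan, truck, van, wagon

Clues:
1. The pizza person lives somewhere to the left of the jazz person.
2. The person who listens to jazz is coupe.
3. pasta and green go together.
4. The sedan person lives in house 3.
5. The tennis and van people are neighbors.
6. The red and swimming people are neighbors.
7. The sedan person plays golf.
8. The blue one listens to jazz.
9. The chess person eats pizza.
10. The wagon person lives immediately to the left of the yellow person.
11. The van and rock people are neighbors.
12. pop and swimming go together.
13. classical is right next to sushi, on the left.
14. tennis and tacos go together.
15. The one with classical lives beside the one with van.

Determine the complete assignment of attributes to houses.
Solution:

House | Music | Color | Sport | Food | Vehicle
----------------------------------------------
  1   | classical | red | tennis | tacos | wagon
  2   | pop | yellow | swimming | sushi | van
  3   | rock | green | golf | pasta | sedan
  4   | blues | purple | chess | pizza | truck
  5   | jazz | blue | soccer | curry | coupe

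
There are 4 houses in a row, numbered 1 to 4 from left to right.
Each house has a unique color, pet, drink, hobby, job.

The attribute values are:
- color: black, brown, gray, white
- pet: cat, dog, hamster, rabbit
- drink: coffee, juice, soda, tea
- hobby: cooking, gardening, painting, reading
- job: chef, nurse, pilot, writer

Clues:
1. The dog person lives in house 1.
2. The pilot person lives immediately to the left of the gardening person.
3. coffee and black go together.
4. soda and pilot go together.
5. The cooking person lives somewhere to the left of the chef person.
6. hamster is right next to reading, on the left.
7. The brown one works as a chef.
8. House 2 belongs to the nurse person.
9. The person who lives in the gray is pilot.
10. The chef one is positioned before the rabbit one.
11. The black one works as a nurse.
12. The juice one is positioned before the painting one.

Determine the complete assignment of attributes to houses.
Solution:

House | Color | Pet | Drink | Hobby | Job
-----------------------------------------
  1   | gray | dog | soda | cooking | pilot
  2   | black | hamster | coffee | gardening | nurse
  3   | brown | cat | juice | reading | chef
  4   | white | rabbit | tea | painting | writer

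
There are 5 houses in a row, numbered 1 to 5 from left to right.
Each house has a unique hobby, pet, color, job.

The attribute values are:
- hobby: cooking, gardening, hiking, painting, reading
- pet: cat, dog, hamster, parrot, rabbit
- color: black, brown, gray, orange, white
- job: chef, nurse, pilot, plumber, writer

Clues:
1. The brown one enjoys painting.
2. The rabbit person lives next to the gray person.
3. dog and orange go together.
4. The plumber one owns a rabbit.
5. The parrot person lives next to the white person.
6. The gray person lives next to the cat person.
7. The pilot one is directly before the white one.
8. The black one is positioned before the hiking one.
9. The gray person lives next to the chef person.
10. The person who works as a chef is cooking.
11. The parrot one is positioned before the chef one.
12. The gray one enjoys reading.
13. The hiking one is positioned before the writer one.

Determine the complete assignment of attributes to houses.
Solution:

House | Hobby | Pet | Color | Job
---------------------------------
  1   | gardening | rabbit | black | plumber
  2   | reading | parrot | gray | pilot
  3   | cooking | cat | white | chef
  4   | hiking | dog | orange | nurse
  5   | painting | hamster | brown | writer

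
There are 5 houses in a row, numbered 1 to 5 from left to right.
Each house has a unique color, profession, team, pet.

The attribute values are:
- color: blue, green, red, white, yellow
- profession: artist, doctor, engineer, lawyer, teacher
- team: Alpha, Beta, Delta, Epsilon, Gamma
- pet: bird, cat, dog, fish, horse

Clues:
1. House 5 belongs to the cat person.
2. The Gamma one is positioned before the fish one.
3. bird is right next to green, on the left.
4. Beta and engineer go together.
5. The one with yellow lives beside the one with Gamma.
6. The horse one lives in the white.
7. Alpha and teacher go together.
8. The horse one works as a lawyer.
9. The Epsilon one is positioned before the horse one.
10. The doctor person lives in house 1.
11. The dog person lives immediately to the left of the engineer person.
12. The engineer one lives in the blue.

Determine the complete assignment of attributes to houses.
Solution:

House | Color | Profession | Team | Pet
---------------------------------------
  1   | yellow | doctor | Epsilon | bird
  2   | green | artist | Gamma | dog
  3   | blue | engineer | Beta | fish
  4   | white | lawyer | Delta | horse
  5   | red | teacher | Alpha | cat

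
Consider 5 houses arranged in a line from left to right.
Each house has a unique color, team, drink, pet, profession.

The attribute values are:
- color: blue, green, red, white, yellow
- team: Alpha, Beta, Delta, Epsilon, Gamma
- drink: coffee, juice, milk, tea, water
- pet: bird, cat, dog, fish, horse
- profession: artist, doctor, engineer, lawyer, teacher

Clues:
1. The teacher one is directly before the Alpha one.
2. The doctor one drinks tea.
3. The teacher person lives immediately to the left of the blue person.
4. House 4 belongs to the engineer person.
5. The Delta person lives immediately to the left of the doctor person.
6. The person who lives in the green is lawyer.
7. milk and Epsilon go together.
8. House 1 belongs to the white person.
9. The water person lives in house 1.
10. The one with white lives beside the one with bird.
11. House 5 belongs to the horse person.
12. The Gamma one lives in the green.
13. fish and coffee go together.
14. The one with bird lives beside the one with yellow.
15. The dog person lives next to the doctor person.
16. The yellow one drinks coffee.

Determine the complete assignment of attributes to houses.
Solution:

House | Color | Team | Drink | Pet | Profession
-----------------------------------------------
  1   | white | Delta | water | dog | teacher
  2   | blue | Alpha | tea | bird | doctor
  3   | yellow | Beta | coffee | fish | artist
  4   | red | Epsilon | milk | cat | engineer
  5   | green | Gamma | juice | horse | lawyer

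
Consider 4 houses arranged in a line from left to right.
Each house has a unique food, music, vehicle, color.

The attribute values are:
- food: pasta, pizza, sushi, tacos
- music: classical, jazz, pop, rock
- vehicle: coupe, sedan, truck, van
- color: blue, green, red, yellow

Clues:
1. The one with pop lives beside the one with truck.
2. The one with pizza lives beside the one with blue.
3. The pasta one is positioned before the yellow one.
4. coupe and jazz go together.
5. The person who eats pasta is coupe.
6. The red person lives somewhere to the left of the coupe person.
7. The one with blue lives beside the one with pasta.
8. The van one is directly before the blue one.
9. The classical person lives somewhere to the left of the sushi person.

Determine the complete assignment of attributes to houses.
Solution:

House | Food | Music | Vehicle | Color
--------------------------------------
  1   | pizza | pop | van | red
  2   | tacos | classical | truck | blue
  3   | pasta | jazz | coupe | green
  4   | sushi | rock | sedan | yellow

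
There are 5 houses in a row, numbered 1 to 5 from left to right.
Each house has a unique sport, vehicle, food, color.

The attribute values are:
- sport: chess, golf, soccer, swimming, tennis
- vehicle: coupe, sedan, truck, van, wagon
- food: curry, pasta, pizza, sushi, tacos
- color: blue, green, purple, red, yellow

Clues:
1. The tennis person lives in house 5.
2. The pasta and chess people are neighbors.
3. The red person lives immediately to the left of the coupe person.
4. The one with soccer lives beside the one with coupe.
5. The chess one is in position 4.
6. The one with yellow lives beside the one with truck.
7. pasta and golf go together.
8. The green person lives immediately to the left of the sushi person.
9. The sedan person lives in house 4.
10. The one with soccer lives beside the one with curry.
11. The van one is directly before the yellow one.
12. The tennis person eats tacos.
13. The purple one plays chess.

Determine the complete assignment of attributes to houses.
Solution:

House | Sport | Vehicle | Food | Color
--------------------------------------
  1   | soccer | van | pizza | red
  2   | swimming | coupe | curry | yellow
  3   | golf | truck | pasta | green
  4   | chess | sedan | sushi | purple
  5   | tennis | wagon | tacos | blue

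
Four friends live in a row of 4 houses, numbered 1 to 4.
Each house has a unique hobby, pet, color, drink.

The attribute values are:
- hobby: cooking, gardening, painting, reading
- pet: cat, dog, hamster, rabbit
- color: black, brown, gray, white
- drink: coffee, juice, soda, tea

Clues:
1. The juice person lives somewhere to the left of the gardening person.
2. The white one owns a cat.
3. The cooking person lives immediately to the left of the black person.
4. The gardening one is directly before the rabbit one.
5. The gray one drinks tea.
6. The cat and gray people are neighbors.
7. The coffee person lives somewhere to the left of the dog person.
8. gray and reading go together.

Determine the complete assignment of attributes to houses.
Solution:

House | Hobby | Pet | Color | Drink
-----------------------------------
  1   | cooking | hamster | brown | coffee
  2   | painting | dog | black | juice
  3   | gardening | cat | white | soda
  4   | reading | rabbit | gray | tea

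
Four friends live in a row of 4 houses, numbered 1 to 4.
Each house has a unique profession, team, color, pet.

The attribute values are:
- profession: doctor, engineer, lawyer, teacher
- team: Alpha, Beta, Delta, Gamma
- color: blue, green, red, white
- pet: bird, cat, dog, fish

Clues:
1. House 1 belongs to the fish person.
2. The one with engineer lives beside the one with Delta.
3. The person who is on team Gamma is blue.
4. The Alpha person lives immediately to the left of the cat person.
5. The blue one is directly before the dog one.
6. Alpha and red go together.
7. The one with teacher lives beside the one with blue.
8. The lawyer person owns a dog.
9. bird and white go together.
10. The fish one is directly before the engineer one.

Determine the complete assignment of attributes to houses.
Solution:

House | Profession | Team | Color | Pet
---------------------------------------
  1   | teacher | Alpha | red | fish
  2   | engineer | Gamma | blue | cat
  3   | lawyer | Delta | green | dog
  4   | doctor | Beta | white | bird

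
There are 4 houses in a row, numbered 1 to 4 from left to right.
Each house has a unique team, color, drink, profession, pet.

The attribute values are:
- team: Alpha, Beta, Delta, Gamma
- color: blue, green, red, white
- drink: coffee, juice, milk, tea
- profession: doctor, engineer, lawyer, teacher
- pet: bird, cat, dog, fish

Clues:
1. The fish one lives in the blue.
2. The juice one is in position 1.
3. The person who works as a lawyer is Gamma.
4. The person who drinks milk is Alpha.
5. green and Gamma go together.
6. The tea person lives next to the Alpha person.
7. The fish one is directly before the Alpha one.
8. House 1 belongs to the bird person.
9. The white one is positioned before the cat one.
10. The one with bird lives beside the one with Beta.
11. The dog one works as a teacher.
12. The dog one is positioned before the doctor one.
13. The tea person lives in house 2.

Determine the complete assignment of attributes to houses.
Solution:

House | Team | Color | Drink | Profession | Pet
-----------------------------------------------
  1   | Gamma | green | juice | lawyer | bird
  2   | Beta | blue | tea | engineer | fish
  3   | Alpha | white | milk | teacher | dog
  4   | Delta | red | coffee | doctor | cat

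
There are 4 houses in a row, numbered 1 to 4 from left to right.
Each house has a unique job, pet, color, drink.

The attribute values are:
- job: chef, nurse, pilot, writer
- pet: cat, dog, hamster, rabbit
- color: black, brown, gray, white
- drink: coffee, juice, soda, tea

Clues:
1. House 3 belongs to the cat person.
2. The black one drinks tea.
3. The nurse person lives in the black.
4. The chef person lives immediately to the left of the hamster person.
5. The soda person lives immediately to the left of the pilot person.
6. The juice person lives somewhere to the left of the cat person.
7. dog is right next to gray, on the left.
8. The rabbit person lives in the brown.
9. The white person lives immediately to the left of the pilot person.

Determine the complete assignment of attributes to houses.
Solution:

House | Job | Pet | Color | Drink
---------------------------------
  1   | chef | dog | white | soda
  2   | pilot | hamster | gray | juice
  3   | nurse | cat | black | tea
  4   | writer | rabbit | brown | coffee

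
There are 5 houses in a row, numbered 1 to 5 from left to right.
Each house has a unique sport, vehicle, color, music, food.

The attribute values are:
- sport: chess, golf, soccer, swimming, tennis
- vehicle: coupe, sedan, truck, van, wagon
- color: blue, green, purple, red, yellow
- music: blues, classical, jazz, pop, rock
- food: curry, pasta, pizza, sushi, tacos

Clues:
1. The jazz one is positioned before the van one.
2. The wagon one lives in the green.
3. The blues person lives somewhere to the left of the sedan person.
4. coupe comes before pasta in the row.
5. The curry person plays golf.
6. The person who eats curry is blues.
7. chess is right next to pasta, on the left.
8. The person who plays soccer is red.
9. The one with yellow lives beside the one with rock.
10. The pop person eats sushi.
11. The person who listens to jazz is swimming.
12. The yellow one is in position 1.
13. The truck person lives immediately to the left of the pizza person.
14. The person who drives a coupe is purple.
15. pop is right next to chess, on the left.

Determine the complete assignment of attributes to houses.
Solution:

House | Sport | Vehicle | Color | Music | Food
----------------------------------------------
  1   | tennis | truck | yellow | pop | sushi
  2   | chess | coupe | purple | rock | pizza
  3   | swimming | wagon | green | jazz | pasta
  4   | golf | van | blue | blues | curry
  5   | soccer | sedan | red | classical | tacos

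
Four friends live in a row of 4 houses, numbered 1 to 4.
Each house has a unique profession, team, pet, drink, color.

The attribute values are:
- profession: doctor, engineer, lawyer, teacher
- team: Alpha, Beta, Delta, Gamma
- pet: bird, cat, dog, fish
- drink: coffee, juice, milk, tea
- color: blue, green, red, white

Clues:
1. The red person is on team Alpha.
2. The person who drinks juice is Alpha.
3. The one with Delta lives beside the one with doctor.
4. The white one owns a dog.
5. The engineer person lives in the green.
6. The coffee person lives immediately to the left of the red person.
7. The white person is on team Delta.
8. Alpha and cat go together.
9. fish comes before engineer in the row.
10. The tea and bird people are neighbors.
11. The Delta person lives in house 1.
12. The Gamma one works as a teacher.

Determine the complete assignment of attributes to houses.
Solution:

House | Profession | Team | Pet | Drink | Color
-----------------------------------------------
  1   | lawyer | Delta | dog | coffee | white
  2   | doctor | Alpha | cat | juice | red
  3   | teacher | Gamma | fish | tea | blue
  4   | engineer | Beta | bird | milk | green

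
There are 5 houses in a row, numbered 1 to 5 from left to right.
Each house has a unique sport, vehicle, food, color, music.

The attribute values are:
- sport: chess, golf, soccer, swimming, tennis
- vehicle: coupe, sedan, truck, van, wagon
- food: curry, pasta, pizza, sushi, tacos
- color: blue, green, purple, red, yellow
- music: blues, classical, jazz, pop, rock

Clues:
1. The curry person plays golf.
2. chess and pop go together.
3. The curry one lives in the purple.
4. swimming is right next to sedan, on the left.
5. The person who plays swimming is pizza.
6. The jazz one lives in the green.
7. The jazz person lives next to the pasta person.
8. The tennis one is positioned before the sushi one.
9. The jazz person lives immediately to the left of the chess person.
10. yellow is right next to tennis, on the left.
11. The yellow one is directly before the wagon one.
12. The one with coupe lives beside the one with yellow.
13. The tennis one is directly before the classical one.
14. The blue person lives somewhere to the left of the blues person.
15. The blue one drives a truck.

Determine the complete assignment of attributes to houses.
Solution:

House | Sport | Vehicle | Food | Color | Music
----------------------------------------------
  1   | swimming | coupe | pizza | green | jazz
  2   | chess | sedan | pasta | yellow | pop
  3   | tennis | wagon | tacos | red | rock
  4   | soccer | truck | sushi | blue | classical
  5   | golf | van | curry | purple | blues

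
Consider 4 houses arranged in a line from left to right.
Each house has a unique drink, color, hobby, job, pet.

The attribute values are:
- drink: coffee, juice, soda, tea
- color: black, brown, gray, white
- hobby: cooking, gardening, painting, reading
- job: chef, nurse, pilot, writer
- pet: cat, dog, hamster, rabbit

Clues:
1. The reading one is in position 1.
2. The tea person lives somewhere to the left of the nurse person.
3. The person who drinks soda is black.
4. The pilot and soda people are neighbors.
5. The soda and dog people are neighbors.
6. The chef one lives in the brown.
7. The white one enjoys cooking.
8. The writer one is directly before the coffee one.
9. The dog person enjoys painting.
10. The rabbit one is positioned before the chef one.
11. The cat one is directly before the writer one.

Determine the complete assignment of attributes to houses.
Solution:

House | Drink | Color | Hobby | Job | Pet
-----------------------------------------
  1   | tea | gray | reading | pilot | cat
  2   | soda | black | gardening | writer | rabbit
  3   | coffee | brown | painting | chef | dog
  4   | juice | white | cooking | nurse | hamster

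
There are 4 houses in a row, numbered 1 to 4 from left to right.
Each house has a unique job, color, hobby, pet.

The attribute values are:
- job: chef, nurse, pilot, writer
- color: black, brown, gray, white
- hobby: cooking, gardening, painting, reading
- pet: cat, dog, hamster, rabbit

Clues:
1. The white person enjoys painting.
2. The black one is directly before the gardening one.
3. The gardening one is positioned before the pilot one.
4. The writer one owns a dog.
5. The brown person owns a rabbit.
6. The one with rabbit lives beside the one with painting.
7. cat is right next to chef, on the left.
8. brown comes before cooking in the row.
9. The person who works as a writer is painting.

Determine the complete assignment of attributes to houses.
Solution:

House | Job | Color | Hobby | Pet
---------------------------------
  1   | nurse | black | reading | cat
  2   | chef | brown | gardening | rabbit
  3   | writer | white | painting | dog
  4   | pilot | gray | cooking | hamster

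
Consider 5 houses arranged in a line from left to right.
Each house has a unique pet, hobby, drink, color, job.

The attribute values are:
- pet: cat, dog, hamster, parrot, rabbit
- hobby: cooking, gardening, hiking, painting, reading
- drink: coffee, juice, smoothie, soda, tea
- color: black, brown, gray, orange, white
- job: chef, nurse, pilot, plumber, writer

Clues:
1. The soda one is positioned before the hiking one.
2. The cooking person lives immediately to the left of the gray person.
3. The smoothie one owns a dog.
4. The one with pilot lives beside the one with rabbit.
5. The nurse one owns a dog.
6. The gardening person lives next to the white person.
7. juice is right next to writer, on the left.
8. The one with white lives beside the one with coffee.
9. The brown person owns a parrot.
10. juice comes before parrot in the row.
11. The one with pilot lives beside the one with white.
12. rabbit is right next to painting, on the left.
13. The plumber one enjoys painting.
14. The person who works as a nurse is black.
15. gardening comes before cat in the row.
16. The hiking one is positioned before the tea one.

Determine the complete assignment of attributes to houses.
Solution:

House | Pet | Hobby | Drink | Color | Job
-----------------------------------------
  1   | hamster | gardening | juice | orange | pilot
  2   | rabbit | cooking | soda | white | writer
  3   | cat | painting | coffee | gray | plumber
  4   | dog | hiking | smoothie | black | nurse
  5   | parrot | reading | tea | brown | chef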